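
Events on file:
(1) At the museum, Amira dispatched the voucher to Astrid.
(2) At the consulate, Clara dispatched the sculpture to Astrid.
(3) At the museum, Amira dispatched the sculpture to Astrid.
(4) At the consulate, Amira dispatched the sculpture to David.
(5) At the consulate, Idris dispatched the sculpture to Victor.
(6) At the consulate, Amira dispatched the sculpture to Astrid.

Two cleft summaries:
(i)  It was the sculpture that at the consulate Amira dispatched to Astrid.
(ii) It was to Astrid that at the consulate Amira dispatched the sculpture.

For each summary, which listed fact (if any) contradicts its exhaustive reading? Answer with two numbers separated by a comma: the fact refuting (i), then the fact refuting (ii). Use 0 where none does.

(i): focus "the sculpture". No fact shares same agent, recipient, setting (Amira / Astrid / at the consulate) with a different thing. 0.
(ii): focus "Astrid". Looking for same agent, thing, setting (Amira / the sculpture / at the consulate) with some other recipient — fact (4) has David there. Refuted.

0, 4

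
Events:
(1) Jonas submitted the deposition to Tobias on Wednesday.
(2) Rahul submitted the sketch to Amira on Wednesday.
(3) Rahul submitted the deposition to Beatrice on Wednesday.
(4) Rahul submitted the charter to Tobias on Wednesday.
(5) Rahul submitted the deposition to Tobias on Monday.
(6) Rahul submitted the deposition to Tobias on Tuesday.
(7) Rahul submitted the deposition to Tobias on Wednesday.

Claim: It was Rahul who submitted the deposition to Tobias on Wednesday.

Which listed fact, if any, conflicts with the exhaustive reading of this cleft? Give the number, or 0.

The cleft puts "Rahul" in focus and presupposes the open proposition with same thing, recipient, setting (the deposition / Tobias / on Wednesday).
Exhaustivity: Rahul is the only agent satisfying that background.
But fact (1) also has same thing, recipient, setting (the deposition / Tobias / on Wednesday), with agent = Jonas — so the exhaustive reading fails.

1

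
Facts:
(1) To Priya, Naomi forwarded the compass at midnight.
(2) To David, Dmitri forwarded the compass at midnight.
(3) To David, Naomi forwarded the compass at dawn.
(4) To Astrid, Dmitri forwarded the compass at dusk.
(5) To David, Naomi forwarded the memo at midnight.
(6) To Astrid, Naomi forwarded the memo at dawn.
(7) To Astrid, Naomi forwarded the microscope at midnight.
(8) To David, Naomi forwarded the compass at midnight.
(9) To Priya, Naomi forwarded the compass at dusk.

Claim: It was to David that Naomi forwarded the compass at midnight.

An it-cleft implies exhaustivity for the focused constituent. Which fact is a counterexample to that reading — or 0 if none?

1

Focus of the cleft: "David" (the recipient). Presupposed background: agent = Naomi, thing = the compass, setting = at midnight.
Exhaustivity: David is the only recipient satisfying that background.
Fact (1) shares the background but with recipient = Priya; exhaustivity is violated.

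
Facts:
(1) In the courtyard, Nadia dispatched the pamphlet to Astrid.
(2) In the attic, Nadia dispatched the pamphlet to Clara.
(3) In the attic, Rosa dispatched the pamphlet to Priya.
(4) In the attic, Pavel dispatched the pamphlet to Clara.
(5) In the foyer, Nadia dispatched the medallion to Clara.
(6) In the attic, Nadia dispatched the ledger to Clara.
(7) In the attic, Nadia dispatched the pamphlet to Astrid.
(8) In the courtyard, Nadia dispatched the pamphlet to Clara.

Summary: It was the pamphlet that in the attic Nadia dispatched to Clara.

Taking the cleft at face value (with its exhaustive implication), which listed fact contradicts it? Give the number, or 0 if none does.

The cleft puts "the pamphlet" in focus and presupposes the open proposition with Nadia as agent and Clara as recipient and in the attic as setting.
Exhaustivity: the pamphlet is the only thing satisfying that background.
But fact (6) also has Nadia as agent and Clara as recipient and in the attic as setting, with thing = the ledger — so the exhaustive reading fails.

6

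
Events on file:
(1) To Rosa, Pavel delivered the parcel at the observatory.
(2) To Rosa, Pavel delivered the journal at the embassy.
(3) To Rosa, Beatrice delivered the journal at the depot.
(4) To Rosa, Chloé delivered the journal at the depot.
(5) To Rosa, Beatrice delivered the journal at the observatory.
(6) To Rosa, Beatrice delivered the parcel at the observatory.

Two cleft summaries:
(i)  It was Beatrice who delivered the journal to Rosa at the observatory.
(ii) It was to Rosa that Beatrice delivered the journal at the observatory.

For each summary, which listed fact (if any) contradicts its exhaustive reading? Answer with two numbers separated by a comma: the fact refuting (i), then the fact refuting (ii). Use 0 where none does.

(i): focus "Beatrice". No fact shares thing = the journal, recipient = Rosa, setting = at the observatory with a different agent. 0.
(ii): focus "Rosa". No fact shares agent = Beatrice, thing = the journal, setting = at the observatory with a different recipient. 0.

0, 0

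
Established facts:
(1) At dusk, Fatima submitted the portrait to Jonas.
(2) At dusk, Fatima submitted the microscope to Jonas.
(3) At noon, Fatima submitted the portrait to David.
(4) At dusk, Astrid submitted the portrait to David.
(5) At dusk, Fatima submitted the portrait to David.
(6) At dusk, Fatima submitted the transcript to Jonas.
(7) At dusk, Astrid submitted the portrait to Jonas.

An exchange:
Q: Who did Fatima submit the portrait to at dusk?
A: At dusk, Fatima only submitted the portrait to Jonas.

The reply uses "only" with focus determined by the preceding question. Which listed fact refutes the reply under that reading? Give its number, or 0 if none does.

The question "Who did ... to ...?" targets the recipient, so in the reply the focus falls on "Jonas".
"Only" then excludes alternative recipients while the background — same agent, thing, setting (Fatima / the portrait / at dusk) — is held fixed.
Fact (5) shares the background with a different recipient (David) — counterexample.
(Fact (2) would refute a reading with focus on the thing — but that is not what the question asks.)

5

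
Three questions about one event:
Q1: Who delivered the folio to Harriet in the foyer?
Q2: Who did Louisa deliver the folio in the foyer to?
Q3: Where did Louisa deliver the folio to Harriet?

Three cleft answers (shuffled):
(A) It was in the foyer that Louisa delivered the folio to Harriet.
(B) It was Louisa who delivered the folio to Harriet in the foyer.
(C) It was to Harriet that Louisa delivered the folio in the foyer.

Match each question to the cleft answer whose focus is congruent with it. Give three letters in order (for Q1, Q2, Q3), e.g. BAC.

Q1 asks about the subject (agent); cleft (B) focuses "Louisa", which is the subject (agent) — so Q1 → B.
Q2 asks about the recipient; cleft (C) focuses "to Harriet", which is the recipient — so Q2 → C.
Q3 asks about the location; cleft (A) focuses "in the foyer", which is the location — so Q3 → A.
Mapping: Q1→B, Q2→C, Q3→A.

BCA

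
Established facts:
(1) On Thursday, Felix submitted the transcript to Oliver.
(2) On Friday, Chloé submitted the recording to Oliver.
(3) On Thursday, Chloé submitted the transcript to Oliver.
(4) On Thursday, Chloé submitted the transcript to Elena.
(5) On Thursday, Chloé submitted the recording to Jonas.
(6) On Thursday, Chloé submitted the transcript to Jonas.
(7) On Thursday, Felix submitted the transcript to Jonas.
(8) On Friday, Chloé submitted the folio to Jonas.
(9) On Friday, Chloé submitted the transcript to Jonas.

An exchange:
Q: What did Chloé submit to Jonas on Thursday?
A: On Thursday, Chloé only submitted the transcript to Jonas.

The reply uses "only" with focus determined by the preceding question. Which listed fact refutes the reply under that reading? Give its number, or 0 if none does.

Answering "What did ...?" puts focus on the thing — here, "the transcript".
"Only" then excludes alternative things while the background — same agent, recipient, setting (Chloé / Jonas / on Thursday) — is held fixed.
Fact (5) shares the background with a different thing (the recording) — counterexample.
(Fact (9) would refute a reading with focus on the setting — but that is not what the question asks.)

5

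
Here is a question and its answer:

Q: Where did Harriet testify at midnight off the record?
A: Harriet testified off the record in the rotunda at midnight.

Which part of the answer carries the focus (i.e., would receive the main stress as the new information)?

in the rotunda

The wh-word "where" asks about the location.
In the answer, "Harriet", "off the record" and "at midnight" are given — repeated from the question.
The constituent filling the location gap is "in the rotunda"; that is the focus and would carry nuclear stress.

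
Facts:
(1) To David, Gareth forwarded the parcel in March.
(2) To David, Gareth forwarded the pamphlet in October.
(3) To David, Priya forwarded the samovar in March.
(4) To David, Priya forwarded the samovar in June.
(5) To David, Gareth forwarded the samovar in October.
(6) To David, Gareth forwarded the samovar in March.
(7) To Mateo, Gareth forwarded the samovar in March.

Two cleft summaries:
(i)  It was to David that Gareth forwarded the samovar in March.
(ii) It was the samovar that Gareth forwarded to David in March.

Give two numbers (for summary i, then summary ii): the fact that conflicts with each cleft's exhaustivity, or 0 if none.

7, 1

Summary (i) focuses "David" (the recipient); background same agent, thing, setting (Gareth / the samovar / in March). Fact (7) matches that background with recipient = Mateo — refutes (i).
Summary (ii) focuses "the samovar" (the thing); background same agent, recipient, setting (Gareth / David / in March). Fact (1) matches that background with thing = the parcel — refutes (ii).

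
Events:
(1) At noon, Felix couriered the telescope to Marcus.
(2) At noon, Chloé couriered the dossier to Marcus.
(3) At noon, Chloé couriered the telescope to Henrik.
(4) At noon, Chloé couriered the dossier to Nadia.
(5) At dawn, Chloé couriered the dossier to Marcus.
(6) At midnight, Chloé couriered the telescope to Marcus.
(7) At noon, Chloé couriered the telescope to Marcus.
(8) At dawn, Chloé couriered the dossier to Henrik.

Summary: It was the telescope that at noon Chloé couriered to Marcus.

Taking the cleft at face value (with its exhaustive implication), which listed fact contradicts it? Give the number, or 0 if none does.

2

Focus of the cleft: "the telescope" (the thing). Presupposed background: Chloé as agent and Marcus as recipient and at noon as setting.
The exhaustive reading says no other thing fits that background.
But fact (2) also has Chloé as agent and Marcus as recipient and at noon as setting, with thing = the dossier — so the exhaustive reading fails.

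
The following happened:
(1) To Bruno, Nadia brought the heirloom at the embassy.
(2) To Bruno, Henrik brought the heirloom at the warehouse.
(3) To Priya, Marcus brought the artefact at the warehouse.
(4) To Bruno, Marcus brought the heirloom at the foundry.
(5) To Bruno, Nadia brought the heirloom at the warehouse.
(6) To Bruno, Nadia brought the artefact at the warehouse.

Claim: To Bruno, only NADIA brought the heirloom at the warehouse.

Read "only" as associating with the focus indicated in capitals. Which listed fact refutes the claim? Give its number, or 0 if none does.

2

The capitals mark "Nadia" as focus. So "only" rules out other agents, with the rest (the heirloom as thing and Bruno as recipient and at the warehouse as setting) as background.
Fact (2) matches on the heirloom as thing and Bruno as recipient and at the warehouse as setting, but has agent = Henrik instead. That refutes the claim.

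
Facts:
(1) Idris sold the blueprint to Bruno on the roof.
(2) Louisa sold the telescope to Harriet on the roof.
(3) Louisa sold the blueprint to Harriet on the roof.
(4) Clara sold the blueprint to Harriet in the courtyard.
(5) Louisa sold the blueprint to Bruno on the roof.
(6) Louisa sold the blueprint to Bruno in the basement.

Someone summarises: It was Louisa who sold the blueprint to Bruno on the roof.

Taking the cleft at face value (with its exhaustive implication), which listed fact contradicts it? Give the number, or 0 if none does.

1

The cleft puts "Louisa" in focus and presupposes the open proposition with thing = the blueprint, recipient = Bruno, setting = on the roof.
The exhaustive reading says no other agent fits that background.
But fact (1) also has thing = the blueprint, recipient = Bruno, setting = on the roof, with agent = Idris — so the exhaustive reading fails.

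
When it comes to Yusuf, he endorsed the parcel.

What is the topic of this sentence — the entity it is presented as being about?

Yusuf

The construction explicitly marks "Yusuf" as what the sentence is about — the topic.
The remainder of the clause is the comment (what is said about the topic).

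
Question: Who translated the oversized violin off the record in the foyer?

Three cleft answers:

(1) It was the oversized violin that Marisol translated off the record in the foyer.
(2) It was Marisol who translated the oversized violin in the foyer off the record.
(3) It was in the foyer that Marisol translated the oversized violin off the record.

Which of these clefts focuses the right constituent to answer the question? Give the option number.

2

The question word "who" targets the subject (agent).
Option (1) clefts "the oversized violin" — the direct object, not what was asked.
Option (2) clefts "Marisol" — that matches what the question asks about.
Option (3) clefts "in the foyer" — the location, not what was asked.
So the congruent reply is (2).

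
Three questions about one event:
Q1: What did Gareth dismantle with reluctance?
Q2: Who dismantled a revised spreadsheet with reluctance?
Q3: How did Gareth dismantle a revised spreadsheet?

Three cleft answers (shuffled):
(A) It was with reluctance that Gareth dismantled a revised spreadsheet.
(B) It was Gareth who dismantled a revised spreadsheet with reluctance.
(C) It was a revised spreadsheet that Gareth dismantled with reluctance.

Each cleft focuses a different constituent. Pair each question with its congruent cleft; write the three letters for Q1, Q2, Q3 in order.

CBA

Q1 asks about the direct object; cleft (C) focuses "a revised spreadsheet", which is the direct object — so Q1 → C.
Q2 asks about the subject (agent); cleft (B) focuses "Gareth", which is the subject (agent) — so Q2 → B.
Q3 asks about the manner; cleft (A) focuses "with reluctance", which is the manner — so Q3 → A.
Mapping: Q1→C, Q2→B, Q3→A.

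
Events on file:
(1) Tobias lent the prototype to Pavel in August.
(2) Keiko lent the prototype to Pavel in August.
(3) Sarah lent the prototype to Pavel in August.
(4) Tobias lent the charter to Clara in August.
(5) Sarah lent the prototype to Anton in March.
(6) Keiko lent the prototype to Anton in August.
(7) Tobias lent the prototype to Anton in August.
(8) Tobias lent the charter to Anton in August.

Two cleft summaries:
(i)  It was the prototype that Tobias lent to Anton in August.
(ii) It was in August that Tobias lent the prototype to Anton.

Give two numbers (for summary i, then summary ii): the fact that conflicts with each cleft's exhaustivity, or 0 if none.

8, 0

Summary (i) focuses "the prototype" (the thing); background agent = Tobias, recipient = Anton, setting = in August. Fact (8) matches that background with thing = the charter — refutes (i).
Summary (ii) focuses "in August" (the setting); background agent = Tobias, thing = the prototype, recipient = Anton. No fact matches that background with a different setting, so 0.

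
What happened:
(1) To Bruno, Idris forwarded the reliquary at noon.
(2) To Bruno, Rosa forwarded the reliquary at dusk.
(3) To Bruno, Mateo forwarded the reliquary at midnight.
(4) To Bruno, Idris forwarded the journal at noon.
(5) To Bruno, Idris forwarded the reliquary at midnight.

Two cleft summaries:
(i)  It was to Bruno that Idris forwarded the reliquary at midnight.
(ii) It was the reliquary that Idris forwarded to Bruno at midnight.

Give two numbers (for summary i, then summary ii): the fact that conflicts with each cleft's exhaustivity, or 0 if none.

(i): focus "Bruno". No fact shares agent = Idris, thing = the reliquary, setting = at midnight with a different recipient. 0.
(ii): focus "the reliquary". No fact shares agent = Idris, recipient = Bruno, setting = at midnight with a different thing. 0.

0, 0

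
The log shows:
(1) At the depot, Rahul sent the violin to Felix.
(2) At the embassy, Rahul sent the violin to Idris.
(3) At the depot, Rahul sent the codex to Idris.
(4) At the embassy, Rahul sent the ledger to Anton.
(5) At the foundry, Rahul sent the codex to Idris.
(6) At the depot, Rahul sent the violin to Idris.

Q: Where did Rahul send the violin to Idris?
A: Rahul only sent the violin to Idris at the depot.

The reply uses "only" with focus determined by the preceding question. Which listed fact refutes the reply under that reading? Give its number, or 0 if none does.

Answering "Where did ...?" puts focus on the setting — here, "at the depot".
"Only" then excludes alternative settings while the background — Rahul as agent and the violin as thing and Idris as recipient — is held fixed.
Fact (2) keeps Rahul as agent and the violin as thing and Idris as recipient but has setting = at the embassy; that refutes the reply.
(Fact (1) would refute a reading with focus on the recipient — but that is not what the question asks.)

2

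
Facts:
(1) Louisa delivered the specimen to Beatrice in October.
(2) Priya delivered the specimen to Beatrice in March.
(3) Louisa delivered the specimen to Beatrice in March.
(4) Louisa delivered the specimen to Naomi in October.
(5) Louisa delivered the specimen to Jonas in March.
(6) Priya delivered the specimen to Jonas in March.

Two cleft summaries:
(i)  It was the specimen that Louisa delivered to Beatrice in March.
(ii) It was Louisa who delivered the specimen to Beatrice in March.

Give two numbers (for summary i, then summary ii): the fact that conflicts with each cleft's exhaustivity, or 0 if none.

0, 2

(i): focus "the specimen". No fact shares Louisa as agent and Beatrice as recipient and in March as setting with a different thing. 0.
(ii): focus "Louisa". Looking for the specimen as thing and Beatrice as recipient and in March as setting with some other agent — fact (2) has Priya there. Refuted.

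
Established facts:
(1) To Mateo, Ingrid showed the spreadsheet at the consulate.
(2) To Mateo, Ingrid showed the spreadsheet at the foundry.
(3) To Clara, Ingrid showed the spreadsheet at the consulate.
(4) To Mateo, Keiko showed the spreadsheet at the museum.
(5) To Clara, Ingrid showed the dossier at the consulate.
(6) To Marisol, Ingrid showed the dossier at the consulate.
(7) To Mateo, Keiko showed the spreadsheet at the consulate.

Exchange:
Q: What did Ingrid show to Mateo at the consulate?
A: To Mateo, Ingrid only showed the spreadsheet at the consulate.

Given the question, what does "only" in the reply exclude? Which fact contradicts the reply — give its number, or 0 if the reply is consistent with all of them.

0

The question "What did ...?" targets the thing, so in the reply the focus falls on "the spreadsheet".
So "only" ranges over things; the rest (Ingrid as agent and Mateo as recipient and at the consulate as setting) is presupposed.
No fact keeps Ingrid as agent and Mateo as recipient and at the consulate as setting while changing the thing; every other fact differs on something backgrounded. The reply stands.
(Fact (2) would refute a reading with focus on the setting — but that is not what the question asks.)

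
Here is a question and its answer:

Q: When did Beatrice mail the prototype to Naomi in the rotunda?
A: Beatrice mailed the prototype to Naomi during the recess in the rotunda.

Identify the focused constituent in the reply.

The wh-word "when" asks about the time.
In the answer, "Beatrice", "the prototype", "to Naomi" and "in the rotunda" are given — repeated from the question.
The constituent filling the time gap is "during the recess"; that is the focus and would carry nuclear stress.

during the recess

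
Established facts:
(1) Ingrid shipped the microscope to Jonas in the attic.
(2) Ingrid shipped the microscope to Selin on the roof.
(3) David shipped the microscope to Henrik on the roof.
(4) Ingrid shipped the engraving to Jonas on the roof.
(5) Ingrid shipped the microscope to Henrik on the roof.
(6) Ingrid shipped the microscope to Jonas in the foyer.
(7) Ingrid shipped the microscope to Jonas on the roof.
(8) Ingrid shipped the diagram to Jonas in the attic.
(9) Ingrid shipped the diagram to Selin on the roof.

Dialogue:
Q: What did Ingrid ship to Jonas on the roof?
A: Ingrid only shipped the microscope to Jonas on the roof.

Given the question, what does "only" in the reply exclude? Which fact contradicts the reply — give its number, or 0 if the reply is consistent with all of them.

4

Answering "What did ...?" puts focus on the thing — here, "the microscope".
So "only" ranges over things; the rest (Ingrid as agent and Jonas as recipient and on the roof as setting) is presupposed.
Fact (4) shares the background with a different thing (the engraving) — counterexample.
(Fact (1) would refute a reading with focus on the setting — but that is not what the question asks.)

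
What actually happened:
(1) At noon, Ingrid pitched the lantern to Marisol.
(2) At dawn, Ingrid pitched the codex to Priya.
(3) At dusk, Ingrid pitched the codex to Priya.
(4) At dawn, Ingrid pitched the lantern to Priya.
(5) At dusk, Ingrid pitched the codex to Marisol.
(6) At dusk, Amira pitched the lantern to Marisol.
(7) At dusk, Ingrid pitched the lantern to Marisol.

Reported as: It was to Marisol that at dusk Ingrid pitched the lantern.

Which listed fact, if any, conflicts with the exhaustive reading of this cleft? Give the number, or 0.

0

The cleft puts "Marisol" in focus and presupposes the open proposition with agent = Ingrid, thing = the lantern, setting = at dusk.
Exhaustivity: Marisol is the only recipient satisfying that background.
Every other fact differs from the presupposition on some backgrounded slot, so none challenges the exhaustivity.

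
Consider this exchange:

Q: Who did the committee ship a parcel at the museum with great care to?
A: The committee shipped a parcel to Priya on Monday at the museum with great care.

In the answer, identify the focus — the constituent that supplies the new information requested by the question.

to Priya

The wh-word "who" asks about the recipient.
In the answer, "the committee", "a parcel", "with great care" and "at the museum" are given — repeated from the question.
"on Monday" is also new, but it specifies the time, which is not what the question asks about — so it is not the focus.
The constituent filling the recipient gap is "to Priya"; that is the focus.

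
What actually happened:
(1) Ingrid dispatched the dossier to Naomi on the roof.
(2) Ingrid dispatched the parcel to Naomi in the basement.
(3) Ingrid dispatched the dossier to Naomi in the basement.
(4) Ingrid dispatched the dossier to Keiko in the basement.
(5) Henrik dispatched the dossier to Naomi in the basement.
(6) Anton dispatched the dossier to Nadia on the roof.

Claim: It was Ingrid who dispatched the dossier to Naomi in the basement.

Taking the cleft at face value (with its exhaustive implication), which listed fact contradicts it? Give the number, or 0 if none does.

Focus of the cleft: "Ingrid" (the agent). Presupposed background: the dossier as thing and Naomi as recipient and in the basement as setting.
The exhaustive reading says no other agent fits that background.
But fact (5) also has the dossier as thing and Naomi as recipient and in the basement as setting, with agent = Henrik — so the exhaustive reading fails.

5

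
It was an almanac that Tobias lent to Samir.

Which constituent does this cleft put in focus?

an almanac

In an it-cleft "It was X that/who ...", the clefted constituent X is the focus; the that/who-clause expresses the presupposed open proposition.
Here the focus is "an almanac". The backgrounded (presupposed) material includes "Tobias" and "to Samir".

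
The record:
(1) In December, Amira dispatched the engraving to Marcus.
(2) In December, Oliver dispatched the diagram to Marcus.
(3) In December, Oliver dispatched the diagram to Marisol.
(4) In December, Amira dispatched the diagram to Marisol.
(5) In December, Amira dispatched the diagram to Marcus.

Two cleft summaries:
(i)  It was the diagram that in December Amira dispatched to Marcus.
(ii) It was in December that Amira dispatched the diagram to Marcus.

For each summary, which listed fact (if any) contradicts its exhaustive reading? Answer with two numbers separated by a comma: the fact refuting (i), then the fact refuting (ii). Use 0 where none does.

Summary (i) focuses "the diagram" (the thing); background same agent, recipient, setting (Amira / Marcus / in December). Fact (1) matches that background with thing = the engraving — refutes (i).
Summary (ii) focuses "in December" (the setting); background same agent, thing, recipient (Amira / the diagram / Marcus). No fact matches that background with a different setting, so 0.

1, 0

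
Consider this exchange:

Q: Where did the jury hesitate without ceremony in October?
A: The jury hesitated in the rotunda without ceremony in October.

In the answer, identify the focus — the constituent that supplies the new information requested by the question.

in the rotunda

The wh-word "where" asks about the location.
In the answer, "the jury", "in October" and "without ceremony" are given — repeated from the question.
The constituent filling the location gap is "in the rotunda"; that is the focus and would carry nuclear stress.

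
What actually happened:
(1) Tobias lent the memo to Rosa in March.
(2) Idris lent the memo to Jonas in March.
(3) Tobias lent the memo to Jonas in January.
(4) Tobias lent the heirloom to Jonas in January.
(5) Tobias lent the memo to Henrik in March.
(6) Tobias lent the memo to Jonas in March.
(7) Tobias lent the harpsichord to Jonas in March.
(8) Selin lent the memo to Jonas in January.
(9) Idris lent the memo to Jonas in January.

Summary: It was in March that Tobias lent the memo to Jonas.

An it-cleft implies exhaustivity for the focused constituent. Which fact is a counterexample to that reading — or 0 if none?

3

Focus of the cleft: "in March" (the setting). Presupposed background: same agent, thing, recipient (Tobias / the memo / Jonas).
Exhaustivity: in March is the only setting satisfying that background.
Fact (3) shares the background but with setting = in January; exhaustivity is violated.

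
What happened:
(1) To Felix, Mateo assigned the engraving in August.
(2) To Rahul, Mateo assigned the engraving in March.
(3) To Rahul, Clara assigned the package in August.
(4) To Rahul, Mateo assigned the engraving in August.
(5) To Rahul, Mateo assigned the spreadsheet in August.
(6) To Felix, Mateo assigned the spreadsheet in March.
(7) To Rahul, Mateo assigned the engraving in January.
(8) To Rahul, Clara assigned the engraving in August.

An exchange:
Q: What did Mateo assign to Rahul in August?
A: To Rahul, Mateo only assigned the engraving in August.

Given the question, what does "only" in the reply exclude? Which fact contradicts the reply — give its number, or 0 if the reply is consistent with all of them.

The question "What did ...?" targets the thing, so in the reply the focus falls on "the engraving".
So "only" ranges over things; the rest (same agent, recipient, setting (Mateo / Rahul / in August)) is presupposed.
Fact (5) keeps same agent, recipient, setting (Mateo / Rahul / in August) but has thing = the spreadsheet; that refutes the reply.
(Fact (1) would refute a reading with focus on the recipient — but that is not what the question asks.)

5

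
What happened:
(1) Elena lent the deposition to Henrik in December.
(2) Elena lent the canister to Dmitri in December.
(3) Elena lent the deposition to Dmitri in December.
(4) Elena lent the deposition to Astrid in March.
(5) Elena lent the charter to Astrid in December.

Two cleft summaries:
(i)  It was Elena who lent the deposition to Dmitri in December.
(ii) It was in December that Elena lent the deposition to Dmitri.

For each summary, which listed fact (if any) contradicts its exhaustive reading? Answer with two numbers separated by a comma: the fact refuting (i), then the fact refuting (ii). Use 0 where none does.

0, 0

Summary (i) focuses "Elena" (the agent); background the deposition as thing and Dmitri as recipient and in December as setting. No fact matches that background with a different agent, so 0.
Summary (ii) focuses "in December" (the setting); background Elena as agent and the deposition as thing and Dmitri as recipient. No fact matches that background with a different setting, so 0.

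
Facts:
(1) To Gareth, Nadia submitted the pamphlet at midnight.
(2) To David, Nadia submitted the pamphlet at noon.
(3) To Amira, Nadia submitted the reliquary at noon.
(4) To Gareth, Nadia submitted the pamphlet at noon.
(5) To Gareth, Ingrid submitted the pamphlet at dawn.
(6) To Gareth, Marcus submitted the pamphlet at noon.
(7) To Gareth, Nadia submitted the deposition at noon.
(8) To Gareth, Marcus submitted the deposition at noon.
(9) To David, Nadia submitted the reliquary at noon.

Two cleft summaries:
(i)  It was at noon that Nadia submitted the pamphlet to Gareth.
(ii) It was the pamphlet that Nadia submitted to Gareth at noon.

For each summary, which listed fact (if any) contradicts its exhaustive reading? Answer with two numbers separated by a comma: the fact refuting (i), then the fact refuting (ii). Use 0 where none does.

Summary (i) focuses "at noon" (the setting); background agent = Nadia, thing = the pamphlet, recipient = Gareth. Fact (1) matches that background with setting = at midnight — refutes (i).
Summary (ii) focuses "the pamphlet" (the thing); background agent = Nadia, recipient = Gareth, setting = at noon. Fact (7) matches that background with thing = the deposition — refutes (ii).

1, 7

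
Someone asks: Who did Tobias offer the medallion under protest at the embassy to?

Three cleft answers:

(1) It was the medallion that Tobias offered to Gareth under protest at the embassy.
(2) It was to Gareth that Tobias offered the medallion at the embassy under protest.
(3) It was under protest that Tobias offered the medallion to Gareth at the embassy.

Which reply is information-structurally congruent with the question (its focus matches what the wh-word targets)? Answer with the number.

2

The question word "who" targets the recipient.
Option (1) clefts "the medallion" — the direct object, not what was asked.
Option (2) clefts "to Gareth" — that matches what the question asks about.
Option (3) clefts "under protest" — the manner, not what was asked.
So the congruent reply is (2).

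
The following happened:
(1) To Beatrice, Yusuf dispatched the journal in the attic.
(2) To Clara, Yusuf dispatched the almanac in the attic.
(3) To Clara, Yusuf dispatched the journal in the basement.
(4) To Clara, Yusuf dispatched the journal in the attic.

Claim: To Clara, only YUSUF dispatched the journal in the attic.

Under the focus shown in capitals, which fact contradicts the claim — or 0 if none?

Focus (in capitals) is "Yusuf" — the agent. "Only" excludes alternative agents while holding fixed thing = the journal, recipient = Clara, setting = in the attic.
No fact matches thing = the journal, recipient = Clara, setting = in the attic with a different agent — every other fact differs on at least one backgrounded slot. So no fact refutes it.

0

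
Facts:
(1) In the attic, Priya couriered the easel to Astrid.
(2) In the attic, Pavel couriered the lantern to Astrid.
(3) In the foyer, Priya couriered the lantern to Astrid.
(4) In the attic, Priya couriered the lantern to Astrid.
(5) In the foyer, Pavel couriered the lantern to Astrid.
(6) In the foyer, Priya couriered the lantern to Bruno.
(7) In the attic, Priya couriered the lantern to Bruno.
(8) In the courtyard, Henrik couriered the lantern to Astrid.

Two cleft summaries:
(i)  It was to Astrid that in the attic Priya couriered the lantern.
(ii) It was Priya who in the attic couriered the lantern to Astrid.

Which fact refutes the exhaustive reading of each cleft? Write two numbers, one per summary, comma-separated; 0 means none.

(i): focus "Astrid". Looking for agent = Priya, thing = the lantern, setting = in the attic with some other recipient — fact (7) has Bruno there. Refuted.
(ii): focus "Priya". Looking for thing = the lantern, recipient = Astrid, setting = in the attic with some other agent — fact (2) has Pavel there. Refuted.

7, 2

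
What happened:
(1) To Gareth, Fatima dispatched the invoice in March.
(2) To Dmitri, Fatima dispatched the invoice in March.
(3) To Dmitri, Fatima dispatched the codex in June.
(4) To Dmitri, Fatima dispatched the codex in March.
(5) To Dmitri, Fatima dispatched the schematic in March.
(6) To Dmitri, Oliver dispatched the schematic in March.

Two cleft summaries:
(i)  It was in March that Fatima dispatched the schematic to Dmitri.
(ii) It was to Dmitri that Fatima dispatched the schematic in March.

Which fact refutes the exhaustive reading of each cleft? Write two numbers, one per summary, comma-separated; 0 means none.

0, 0

(i): focus "in March". No fact shares same agent, thing, recipient (Fatima / the schematic / Dmitri) with a different setting. 0.
(ii): focus "Dmitri". No fact shares same agent, thing, setting (Fatima / the schematic / in March) with a different recipient. 0.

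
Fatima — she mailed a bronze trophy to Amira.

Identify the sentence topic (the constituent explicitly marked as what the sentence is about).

The construction explicitly marks "Fatima" as what the sentence is about — the topic.
The remainder of the clause is the comment (what is said about the topic).

Fatima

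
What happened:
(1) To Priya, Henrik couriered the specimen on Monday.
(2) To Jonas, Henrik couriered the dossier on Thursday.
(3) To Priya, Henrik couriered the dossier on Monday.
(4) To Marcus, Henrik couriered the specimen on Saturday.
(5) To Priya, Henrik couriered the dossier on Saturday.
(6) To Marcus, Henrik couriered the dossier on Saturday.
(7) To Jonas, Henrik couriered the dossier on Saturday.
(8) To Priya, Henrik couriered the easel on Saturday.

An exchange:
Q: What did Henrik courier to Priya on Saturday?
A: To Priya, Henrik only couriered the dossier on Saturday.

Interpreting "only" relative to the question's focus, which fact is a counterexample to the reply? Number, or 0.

Answering "What did ...?" puts focus on the thing — here, "the dossier".
"Only" then excludes alternative things while the background — Henrik as agent and Priya as recipient and on Saturday as setting — is held fixed.
Fact (8) keeps Henrik as agent and Priya as recipient and on Saturday as setting but has thing = the easel; that refutes the reply.
(Fact (3) would refute a reading with focus on the setting — but that is not what the question asks.)

8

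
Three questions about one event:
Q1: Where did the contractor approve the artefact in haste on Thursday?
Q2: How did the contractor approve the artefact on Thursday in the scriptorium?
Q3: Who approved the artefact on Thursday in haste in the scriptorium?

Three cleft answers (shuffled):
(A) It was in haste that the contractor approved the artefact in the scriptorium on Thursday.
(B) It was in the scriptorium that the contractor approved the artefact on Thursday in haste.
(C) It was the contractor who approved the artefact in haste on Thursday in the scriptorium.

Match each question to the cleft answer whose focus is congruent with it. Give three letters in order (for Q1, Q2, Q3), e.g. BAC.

Q1 asks about the location; cleft (B) focuses "in the scriptorium", which is the location — so Q1 → B.
Q2 asks about the manner; cleft (A) focuses "in haste", which is the manner — so Q2 → A.
Q3 asks about the subject (agent); cleft (C) focuses "the contractor", which is the subject (agent) — so Q3 → C.
Mapping: Q1→B, Q2→A, Q3→C.

BAC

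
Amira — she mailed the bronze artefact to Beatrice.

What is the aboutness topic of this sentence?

Amira

The construction explicitly marks "Amira" as what the sentence is about — the topic.
The remainder of the clause is the comment (what is said about the topic).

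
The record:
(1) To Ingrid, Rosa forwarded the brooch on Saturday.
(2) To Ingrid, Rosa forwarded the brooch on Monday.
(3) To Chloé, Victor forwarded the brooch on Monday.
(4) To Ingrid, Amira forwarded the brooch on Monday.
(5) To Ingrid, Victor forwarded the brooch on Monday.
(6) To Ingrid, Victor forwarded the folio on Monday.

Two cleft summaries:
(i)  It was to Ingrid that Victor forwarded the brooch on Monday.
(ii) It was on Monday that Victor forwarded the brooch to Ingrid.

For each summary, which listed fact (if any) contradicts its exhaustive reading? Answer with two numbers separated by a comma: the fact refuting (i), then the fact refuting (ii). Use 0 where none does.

(i): focus "Ingrid". Looking for same agent, thing, setting (Victor / the brooch / on Monday) with some other recipient — fact (3) has Chloé there. Refuted.
(ii): focus "on Monday". No fact shares same agent, thing, recipient (Victor / the brooch / Ingrid) with a different setting. 0.

3, 0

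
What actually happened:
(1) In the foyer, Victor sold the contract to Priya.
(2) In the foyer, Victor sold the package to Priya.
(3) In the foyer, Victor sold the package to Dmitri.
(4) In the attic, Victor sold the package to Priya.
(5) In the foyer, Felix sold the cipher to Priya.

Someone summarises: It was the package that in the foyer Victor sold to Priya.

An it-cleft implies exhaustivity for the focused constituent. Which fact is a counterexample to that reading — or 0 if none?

The cleft puts "the package" in focus and presupposes the open proposition with Victor as agent and Priya as recipient and in the foyer as setting.
The exhaustive reading says no other thing fits that background.
But fact (1) also has Victor as agent and Priya as recipient and in the foyer as setting, with thing = the contract — so the exhaustive reading fails.

1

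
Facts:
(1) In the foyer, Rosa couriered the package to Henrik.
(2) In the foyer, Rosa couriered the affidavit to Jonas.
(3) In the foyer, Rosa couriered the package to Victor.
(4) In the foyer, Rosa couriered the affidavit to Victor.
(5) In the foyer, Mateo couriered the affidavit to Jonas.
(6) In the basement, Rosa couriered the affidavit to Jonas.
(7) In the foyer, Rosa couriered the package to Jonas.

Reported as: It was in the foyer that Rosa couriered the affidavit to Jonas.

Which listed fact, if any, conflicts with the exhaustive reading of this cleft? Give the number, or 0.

6

Focus of the cleft: "in the foyer" (the setting). Presupposed background: Rosa as agent and the affidavit as thing and Jonas as recipient.
The exhaustive reading says no other setting fits that background.
But fact (6) also has Rosa as agent and the affidavit as thing and Jonas as recipient, with setting = in the basement — so the exhaustive reading fails.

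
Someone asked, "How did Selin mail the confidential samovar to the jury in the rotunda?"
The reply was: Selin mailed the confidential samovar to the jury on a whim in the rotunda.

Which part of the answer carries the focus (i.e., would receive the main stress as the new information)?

on a whim

The wh-word "how" asks about the manner.
In the answer, "Selin", "the confidential samovar", "to the jury" and "in the rotunda" are given — repeated from the question.
The constituent filling the manner gap is "on a whim"; that is the focus and would carry nuclear stress.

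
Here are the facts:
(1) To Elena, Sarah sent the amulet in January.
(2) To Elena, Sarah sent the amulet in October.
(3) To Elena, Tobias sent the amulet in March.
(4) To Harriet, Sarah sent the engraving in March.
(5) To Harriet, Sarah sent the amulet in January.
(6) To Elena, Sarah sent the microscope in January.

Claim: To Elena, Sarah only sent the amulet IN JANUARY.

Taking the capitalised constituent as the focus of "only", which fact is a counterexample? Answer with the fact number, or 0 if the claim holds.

2

Focus (in capitals) is "in January" — the setting. "Only" excludes alternative settings while holding fixed Sarah as agent and the amulet as thing and Elena as recipient.
Fact (2) shares the background but differs in setting (in October) — a counterexample.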